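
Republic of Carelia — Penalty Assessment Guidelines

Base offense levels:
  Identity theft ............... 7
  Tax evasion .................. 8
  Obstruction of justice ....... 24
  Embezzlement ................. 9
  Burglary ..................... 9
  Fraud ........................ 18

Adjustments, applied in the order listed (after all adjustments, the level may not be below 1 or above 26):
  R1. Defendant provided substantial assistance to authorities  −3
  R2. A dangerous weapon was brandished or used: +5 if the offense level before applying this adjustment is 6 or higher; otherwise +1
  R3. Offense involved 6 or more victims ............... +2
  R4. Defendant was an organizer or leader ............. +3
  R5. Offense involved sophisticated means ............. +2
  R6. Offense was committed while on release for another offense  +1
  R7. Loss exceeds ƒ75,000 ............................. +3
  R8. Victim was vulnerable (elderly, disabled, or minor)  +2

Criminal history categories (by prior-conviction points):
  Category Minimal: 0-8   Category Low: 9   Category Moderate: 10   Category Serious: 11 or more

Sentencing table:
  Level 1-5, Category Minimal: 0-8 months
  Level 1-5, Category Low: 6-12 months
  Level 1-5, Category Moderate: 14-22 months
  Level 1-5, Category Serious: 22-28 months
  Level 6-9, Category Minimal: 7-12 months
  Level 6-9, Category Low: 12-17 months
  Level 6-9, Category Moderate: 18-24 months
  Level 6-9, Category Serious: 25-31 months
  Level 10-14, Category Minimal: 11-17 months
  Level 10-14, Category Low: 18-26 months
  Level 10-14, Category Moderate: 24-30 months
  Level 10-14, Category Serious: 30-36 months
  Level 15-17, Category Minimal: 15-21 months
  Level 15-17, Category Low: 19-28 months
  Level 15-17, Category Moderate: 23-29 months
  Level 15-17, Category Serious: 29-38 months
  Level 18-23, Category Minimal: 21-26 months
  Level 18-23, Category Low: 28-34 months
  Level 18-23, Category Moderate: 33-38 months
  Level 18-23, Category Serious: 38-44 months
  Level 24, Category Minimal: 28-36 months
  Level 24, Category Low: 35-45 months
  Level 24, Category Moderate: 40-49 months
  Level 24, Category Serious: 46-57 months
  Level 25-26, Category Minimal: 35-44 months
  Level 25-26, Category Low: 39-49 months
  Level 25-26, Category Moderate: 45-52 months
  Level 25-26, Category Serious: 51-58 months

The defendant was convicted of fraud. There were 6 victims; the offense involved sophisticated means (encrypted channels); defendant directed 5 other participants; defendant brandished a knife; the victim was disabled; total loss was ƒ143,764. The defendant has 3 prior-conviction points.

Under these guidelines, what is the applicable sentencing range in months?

35-44 months

Base offense level for fraud: 18.
R1 does not apply.
R2 applies (level before this adjustment is 18 ≥ 6, so +5): 18 + 5 = 23.
R3 applies: 23 + 2 = 25.
R4 applies: 25 + 3 = 28.
R5 applies: 28 + 2 = 30.
R6 does not apply.
R7 applies: 30 + 3 = 33.
R8 applies: 33 + 2 = 35.
Level 35 exceeds the maximum of 26; capped at 26.
Final offense level: 26.
Criminal history: 3 prior points → Category Minimal (0-8).
Level 26 falls in the 25-26 band.
Grid: Level 25-26 × Category Minimal = 35-44 months.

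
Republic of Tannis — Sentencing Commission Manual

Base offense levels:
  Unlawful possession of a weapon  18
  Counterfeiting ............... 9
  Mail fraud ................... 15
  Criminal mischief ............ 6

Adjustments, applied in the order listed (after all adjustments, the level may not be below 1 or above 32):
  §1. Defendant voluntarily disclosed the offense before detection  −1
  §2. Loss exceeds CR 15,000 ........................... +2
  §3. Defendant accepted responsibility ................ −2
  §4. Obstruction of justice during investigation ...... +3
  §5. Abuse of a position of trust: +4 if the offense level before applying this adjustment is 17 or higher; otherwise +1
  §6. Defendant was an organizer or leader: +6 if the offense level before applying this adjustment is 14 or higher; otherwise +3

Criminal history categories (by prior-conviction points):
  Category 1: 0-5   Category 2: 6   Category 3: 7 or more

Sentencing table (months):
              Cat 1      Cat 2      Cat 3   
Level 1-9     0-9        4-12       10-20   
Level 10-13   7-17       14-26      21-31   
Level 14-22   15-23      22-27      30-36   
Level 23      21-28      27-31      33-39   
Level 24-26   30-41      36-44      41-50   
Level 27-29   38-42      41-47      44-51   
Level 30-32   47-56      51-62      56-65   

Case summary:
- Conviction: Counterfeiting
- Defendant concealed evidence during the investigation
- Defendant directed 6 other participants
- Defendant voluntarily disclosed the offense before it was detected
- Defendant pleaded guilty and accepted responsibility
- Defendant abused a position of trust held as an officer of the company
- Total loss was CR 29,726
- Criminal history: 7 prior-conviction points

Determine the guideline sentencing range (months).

Base offense level for counterfeiting: 9.
§1 applies: 9 − 1 = 8.
§2 applies: 8 + 2 = 10.
§3 applies: 10 − 2 = 8.
§4 applies: 8 + 3 = 11.
§5 applies (level before this adjustment is 11 < 17, so +1): 11 + 1 = 12.
§6 applies (level before this adjustment is 12 < 14, so +3): 12 + 3 = 15.
Final offense level: 15.
Criminal history: 7 prior points → Category 3 (7+).
Level 15 falls in the 14-22 band.
Grid: Level 14-22 × Category 3 = 30-36 months.

30-36 months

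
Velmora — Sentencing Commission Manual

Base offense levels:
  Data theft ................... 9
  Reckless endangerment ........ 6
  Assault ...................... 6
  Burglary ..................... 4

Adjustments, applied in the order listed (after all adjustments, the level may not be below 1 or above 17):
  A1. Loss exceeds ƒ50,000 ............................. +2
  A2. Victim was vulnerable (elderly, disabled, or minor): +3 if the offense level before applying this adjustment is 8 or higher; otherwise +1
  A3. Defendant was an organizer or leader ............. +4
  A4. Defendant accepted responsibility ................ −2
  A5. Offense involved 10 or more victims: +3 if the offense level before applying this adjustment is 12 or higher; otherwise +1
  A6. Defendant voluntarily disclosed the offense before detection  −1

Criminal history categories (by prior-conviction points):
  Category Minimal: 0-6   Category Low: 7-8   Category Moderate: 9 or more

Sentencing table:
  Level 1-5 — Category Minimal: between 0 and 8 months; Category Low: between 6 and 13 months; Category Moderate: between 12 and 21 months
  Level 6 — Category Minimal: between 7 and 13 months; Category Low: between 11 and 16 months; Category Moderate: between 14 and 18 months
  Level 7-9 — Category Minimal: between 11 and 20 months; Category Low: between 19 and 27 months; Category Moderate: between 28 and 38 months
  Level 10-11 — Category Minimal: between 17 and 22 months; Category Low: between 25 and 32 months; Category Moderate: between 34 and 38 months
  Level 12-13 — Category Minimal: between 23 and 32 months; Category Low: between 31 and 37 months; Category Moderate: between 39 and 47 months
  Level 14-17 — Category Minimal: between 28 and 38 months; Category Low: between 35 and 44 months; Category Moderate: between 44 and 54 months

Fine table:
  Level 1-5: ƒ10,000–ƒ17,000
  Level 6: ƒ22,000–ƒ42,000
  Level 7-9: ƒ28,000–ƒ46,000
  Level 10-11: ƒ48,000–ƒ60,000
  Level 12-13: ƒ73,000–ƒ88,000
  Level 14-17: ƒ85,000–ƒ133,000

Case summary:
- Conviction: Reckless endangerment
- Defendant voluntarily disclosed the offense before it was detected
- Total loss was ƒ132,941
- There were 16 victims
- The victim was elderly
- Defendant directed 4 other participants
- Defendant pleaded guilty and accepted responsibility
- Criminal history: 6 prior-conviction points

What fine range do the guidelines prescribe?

ƒ85,000–ƒ133,000

Base offense level for reckless endangerment: 6.
A1 applies: 6 + 2 = 8.
A2 applies (level before this adjustment is 8 ≥ 8, so +3): 8 + 3 = 11.
A3 applies: 11 + 4 = 15.
A4 applies: 15 − 2 = 13.
A5 applies (level before this adjustment is 13 ≥ 12, so +3): 13 + 3 = 16.
A6 applies: 16 − 1 = 15.
Final offense level: 15.
Level 15 falls in the 14-17 band.
Fine table: Level 14-17 → ƒ85,000–ƒ133,000.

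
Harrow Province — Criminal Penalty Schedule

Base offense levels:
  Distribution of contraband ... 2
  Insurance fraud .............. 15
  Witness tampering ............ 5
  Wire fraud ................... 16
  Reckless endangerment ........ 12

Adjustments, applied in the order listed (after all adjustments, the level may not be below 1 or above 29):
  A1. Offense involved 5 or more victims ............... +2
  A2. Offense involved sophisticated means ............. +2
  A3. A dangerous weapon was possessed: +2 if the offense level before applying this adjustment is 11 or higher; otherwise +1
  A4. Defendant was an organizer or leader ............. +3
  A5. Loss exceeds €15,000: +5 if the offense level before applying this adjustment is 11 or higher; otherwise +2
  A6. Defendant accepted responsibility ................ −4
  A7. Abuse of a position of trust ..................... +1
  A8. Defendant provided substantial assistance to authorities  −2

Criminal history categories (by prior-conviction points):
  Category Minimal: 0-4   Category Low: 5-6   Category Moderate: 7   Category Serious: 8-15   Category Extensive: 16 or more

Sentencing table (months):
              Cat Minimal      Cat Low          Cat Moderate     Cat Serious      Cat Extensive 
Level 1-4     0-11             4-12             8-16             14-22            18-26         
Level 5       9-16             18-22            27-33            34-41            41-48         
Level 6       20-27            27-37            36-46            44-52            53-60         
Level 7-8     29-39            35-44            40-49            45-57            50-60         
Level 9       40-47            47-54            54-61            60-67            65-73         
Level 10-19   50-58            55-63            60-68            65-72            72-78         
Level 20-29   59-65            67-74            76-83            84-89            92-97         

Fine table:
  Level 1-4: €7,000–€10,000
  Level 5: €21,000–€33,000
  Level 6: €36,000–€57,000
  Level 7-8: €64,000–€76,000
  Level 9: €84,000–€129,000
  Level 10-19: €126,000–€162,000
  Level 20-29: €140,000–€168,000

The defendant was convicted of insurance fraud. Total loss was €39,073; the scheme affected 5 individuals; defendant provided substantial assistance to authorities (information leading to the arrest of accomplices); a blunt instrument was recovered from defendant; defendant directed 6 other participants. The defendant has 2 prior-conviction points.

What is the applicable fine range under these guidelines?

Base offense level for insurance fraud: 15.
A1 applies: 15 + 2 = 17.
A3 applies (level before this adjustment is 17 ≥ 11, so +2): 17 + 2 = 19.
A4 applies: 19 + 3 = 22.
A5 applies (level before this adjustment is 22 ≥ 11, so +5): 22 + 5 = 27.
A7 does not apply.
A8 applies: 27 − 2 = 25.
Final offense level: 25.
Level 25 falls in the 20-29 band.
Fine table: Level 20-29 → €140,000–€168,000.

€140,000–€168,000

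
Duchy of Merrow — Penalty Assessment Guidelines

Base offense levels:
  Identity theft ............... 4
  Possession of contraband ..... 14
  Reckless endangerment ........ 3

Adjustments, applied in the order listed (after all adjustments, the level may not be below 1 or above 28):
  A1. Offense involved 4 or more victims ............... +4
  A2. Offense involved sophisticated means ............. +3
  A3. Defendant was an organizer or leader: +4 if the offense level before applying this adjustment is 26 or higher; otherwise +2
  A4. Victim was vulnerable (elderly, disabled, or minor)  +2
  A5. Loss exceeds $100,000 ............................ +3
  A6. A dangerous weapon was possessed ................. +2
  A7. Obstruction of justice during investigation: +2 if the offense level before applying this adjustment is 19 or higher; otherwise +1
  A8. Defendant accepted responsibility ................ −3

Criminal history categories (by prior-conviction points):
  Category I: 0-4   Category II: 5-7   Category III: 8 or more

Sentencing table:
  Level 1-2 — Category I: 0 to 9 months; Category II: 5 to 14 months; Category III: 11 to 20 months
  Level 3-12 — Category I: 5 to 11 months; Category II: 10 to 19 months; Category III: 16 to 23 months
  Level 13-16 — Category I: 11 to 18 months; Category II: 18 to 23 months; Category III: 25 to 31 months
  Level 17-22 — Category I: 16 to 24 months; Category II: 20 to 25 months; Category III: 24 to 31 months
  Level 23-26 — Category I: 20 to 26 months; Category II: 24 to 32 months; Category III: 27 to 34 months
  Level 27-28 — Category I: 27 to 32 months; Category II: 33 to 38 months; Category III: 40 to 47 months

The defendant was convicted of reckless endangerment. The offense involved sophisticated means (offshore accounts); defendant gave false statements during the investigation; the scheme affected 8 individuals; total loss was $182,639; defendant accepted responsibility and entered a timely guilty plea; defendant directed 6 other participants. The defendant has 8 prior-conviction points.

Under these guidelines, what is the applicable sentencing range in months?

25-31 months

Base offense level for reckless endangerment: 3.
A1 applies: 3 + 4 = 7.
A2 applies: 7 + 3 = 10.
A3 applies (level before this adjustment is 10 < 26, so +2): 10 + 2 = 12.
A4 does not apply.
A5 applies: 12 + 3 = 15.
A7 applies (level before this adjustment is 15 < 19, so +1): 15 + 1 = 16.
A8 applies: 16 − 3 = 13.
Final offense level: 13.
Criminal history: 8 prior points → Category III (8+).
Level 13 falls in the 13-16 band.
Grid: Level 13-16 × Category III = 25-31 months.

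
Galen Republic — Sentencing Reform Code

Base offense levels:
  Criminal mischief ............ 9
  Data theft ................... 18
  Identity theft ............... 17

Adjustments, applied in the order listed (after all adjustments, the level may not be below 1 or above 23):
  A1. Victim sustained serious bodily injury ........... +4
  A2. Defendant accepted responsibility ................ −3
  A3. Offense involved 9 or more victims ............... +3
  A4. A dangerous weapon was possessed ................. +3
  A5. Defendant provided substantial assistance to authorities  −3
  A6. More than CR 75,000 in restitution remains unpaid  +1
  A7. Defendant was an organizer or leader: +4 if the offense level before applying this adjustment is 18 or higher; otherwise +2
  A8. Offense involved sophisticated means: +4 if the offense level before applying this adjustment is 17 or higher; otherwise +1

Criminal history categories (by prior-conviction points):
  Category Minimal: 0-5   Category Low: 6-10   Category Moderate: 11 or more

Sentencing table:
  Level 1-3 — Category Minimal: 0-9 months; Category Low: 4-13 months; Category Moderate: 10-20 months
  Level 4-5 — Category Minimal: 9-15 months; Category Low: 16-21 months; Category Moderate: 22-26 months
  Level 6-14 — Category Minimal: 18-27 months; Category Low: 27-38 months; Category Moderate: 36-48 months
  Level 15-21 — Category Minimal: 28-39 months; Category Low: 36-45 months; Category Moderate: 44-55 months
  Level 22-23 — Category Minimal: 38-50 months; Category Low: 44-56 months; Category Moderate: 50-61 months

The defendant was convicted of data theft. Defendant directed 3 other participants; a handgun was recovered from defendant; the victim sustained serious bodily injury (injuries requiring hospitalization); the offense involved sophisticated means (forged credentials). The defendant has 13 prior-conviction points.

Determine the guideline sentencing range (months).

Base offense level for data theft: 18.
A1 applies: 18 + 4 = 22.
A2 does not apply.
A4 applies: 22 + 3 = 25.
A7 applies (level before this adjustment is 25 ≥ 18, so +4): 25 + 4 = 29.
A8 applies (level before this adjustment is 29 ≥ 17, so +4): 29 + 4 = 33.
Level 33 exceeds the maximum of 23; capped at 23.
Final offense level: 23.
Criminal history: 13 prior points → Category Moderate (11+).
Level 23 falls in the 22-23 band.
Grid: Level 22-23 × Category Moderate = 50-61 months.

50-61 months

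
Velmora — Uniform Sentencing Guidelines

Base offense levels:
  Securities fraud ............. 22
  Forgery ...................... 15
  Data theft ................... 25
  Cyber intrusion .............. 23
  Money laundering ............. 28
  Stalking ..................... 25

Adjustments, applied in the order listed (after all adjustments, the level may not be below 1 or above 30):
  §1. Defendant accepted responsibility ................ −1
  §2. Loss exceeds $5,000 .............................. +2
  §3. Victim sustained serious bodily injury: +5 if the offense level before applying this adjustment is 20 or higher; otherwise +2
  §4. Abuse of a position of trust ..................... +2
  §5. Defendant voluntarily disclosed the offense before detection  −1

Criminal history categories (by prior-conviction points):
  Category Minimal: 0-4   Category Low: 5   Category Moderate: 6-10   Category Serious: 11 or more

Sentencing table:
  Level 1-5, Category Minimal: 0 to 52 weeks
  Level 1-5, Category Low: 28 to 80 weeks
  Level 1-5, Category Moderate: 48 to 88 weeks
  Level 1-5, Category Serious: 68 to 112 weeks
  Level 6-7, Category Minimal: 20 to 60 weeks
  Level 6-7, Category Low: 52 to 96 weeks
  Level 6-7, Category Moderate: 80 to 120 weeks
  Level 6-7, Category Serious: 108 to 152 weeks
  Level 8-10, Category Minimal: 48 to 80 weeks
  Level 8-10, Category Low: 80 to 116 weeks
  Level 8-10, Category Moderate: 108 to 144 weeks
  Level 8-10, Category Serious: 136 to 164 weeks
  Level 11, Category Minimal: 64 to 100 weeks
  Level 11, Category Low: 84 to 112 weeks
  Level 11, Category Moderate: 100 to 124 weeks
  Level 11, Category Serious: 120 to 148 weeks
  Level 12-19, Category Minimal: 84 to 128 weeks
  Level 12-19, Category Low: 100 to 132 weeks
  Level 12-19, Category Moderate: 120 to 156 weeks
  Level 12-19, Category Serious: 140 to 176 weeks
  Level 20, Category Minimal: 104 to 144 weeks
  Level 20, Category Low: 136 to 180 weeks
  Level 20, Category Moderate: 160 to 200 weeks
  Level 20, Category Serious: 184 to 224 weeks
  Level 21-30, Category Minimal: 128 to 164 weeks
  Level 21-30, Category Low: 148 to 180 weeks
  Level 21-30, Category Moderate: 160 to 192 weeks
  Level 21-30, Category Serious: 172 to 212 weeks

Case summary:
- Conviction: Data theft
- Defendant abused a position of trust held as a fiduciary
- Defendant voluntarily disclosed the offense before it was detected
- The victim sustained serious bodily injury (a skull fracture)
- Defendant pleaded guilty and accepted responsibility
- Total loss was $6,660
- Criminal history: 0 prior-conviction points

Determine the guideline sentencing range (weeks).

128-164 weeks

Base offense level for data theft: 25.
§1 applies: 25 − 1 = 24.
§2 applies: 24 + 2 = 26.
§3 applies (level before this adjustment is 26 ≥ 20, so +5): 26 + 5 = 31.
§4 applies: 31 + 2 = 33.
§5 applies: 33 − 1 = 32.
Level 32 exceeds the maximum of 30; capped at 30.
Final offense level: 30.
Criminal history: 0 prior points → Category Minimal (0-4).
Level 30 falls in the 21-30 band.
Grid: Level 21-30 × Category Minimal = 128-164 weeks.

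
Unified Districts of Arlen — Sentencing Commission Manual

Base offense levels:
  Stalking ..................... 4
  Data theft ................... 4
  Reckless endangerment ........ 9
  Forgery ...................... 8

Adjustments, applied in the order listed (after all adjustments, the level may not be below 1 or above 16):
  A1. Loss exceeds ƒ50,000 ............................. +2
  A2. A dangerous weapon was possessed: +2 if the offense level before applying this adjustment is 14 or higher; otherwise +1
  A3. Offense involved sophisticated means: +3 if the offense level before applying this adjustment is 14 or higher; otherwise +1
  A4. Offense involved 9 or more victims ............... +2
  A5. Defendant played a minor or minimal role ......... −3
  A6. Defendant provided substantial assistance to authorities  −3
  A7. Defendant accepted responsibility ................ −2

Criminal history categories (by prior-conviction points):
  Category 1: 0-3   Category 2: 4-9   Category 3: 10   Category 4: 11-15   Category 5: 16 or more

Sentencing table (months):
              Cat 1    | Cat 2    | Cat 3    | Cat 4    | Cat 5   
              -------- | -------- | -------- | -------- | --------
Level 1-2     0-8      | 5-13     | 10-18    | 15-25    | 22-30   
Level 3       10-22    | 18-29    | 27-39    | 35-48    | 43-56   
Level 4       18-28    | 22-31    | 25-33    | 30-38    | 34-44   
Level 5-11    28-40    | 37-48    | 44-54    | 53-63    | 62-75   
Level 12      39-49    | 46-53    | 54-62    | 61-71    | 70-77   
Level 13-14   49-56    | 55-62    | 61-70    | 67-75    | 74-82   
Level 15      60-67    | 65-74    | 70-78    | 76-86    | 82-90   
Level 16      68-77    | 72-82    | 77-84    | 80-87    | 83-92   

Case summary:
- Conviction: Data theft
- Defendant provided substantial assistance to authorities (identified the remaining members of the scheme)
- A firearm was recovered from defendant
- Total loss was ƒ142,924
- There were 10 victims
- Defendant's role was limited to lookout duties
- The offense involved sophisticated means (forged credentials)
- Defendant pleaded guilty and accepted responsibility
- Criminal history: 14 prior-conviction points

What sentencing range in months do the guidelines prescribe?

Base offense level for data theft: 4.
A1 applies: 4 + 2 = 6.
A2 applies (level before this adjustment is 6 < 14, so +1): 6 + 1 = 7.
A3 applies (level before this adjustment is 7 < 14, so +1): 7 + 1 = 8.
A4 applies: 8 + 2 = 10.
A5 applies: 10 − 3 = 7.
A6 applies: 7 − 3 = 4.
A7 applies: 4 − 2 = 2.
Final offense level: 2.
Criminal history: 14 prior points → Category 4 (11-15).
Level 2 falls in the 1-2 band.
Grid: Level 1-2 × Category 4 = 15-25 months.

15-25 months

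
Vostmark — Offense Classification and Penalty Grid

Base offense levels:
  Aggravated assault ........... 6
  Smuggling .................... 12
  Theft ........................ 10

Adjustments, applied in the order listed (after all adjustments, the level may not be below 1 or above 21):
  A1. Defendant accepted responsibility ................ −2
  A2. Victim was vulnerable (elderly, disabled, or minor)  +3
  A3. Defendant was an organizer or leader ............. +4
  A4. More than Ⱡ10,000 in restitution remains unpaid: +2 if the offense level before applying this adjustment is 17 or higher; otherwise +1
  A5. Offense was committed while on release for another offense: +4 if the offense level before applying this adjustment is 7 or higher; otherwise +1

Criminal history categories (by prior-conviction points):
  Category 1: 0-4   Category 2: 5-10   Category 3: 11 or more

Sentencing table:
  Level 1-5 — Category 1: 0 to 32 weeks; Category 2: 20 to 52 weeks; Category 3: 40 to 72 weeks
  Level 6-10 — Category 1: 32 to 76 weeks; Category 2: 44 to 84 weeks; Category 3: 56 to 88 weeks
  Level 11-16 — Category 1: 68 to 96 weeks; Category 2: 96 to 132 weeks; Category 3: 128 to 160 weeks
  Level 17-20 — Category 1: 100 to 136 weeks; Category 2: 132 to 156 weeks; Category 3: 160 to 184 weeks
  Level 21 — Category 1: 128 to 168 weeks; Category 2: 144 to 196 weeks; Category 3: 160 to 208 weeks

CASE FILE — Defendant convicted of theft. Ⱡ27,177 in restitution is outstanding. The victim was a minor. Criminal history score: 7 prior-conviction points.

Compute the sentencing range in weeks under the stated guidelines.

Base offense level for theft: 10.
A2 applies: 10 + 3 = 13.
A4 applies (level before this adjustment is 13 < 17, so +1): 13 + 1 = 14.
A5 does not apply.
Final offense level: 14.
Criminal history: 7 prior points → Category 2 (5-10).
Level 14 falls in the 11-16 band.
Grid: Level 11-16 × Category 2 = 96-132 weeks.

96-132 weeks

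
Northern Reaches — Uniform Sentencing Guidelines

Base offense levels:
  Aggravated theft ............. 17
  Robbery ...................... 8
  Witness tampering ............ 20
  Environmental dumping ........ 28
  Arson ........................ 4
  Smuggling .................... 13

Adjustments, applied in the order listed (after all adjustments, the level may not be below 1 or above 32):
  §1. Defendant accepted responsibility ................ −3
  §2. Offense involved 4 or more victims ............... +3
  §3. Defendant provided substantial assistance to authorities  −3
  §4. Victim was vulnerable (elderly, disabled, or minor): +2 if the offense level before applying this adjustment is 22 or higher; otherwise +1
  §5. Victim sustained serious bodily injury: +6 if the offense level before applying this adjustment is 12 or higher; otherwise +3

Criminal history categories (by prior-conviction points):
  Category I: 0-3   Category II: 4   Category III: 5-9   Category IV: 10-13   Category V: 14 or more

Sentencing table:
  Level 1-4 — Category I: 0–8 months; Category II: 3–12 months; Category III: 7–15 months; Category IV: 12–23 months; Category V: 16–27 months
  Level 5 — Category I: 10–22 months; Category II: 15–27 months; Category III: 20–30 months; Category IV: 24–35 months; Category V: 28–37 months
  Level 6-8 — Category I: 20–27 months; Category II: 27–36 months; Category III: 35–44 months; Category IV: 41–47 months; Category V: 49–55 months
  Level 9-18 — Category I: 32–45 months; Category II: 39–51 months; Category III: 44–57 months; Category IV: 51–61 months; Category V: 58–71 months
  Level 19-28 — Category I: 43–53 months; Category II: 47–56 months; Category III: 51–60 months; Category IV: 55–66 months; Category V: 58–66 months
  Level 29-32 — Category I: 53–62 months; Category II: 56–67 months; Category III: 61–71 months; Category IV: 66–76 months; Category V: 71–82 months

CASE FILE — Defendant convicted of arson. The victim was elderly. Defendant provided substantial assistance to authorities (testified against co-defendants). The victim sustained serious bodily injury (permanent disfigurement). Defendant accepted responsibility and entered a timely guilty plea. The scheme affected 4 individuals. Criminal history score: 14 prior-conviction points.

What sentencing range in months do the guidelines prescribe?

28-37 months

Base offense level for arson: 4.
§1 applies: 4 − 3 = 1.
§2 applies: 1 + 3 = 4.
§3 applies: 4 − 3 = 1.
§4 applies (level before this adjustment is 1 < 22, so +1): 1 + 1 = 2.
§5 applies (level before this adjustment is 2 < 12, so +3): 2 + 3 = 5.
Final offense level: 5.
Criminal history: 14 prior points → Category V (14+).
Level 5 falls in the 5 band.
Grid: Level 5 × Category V = 28-37 months.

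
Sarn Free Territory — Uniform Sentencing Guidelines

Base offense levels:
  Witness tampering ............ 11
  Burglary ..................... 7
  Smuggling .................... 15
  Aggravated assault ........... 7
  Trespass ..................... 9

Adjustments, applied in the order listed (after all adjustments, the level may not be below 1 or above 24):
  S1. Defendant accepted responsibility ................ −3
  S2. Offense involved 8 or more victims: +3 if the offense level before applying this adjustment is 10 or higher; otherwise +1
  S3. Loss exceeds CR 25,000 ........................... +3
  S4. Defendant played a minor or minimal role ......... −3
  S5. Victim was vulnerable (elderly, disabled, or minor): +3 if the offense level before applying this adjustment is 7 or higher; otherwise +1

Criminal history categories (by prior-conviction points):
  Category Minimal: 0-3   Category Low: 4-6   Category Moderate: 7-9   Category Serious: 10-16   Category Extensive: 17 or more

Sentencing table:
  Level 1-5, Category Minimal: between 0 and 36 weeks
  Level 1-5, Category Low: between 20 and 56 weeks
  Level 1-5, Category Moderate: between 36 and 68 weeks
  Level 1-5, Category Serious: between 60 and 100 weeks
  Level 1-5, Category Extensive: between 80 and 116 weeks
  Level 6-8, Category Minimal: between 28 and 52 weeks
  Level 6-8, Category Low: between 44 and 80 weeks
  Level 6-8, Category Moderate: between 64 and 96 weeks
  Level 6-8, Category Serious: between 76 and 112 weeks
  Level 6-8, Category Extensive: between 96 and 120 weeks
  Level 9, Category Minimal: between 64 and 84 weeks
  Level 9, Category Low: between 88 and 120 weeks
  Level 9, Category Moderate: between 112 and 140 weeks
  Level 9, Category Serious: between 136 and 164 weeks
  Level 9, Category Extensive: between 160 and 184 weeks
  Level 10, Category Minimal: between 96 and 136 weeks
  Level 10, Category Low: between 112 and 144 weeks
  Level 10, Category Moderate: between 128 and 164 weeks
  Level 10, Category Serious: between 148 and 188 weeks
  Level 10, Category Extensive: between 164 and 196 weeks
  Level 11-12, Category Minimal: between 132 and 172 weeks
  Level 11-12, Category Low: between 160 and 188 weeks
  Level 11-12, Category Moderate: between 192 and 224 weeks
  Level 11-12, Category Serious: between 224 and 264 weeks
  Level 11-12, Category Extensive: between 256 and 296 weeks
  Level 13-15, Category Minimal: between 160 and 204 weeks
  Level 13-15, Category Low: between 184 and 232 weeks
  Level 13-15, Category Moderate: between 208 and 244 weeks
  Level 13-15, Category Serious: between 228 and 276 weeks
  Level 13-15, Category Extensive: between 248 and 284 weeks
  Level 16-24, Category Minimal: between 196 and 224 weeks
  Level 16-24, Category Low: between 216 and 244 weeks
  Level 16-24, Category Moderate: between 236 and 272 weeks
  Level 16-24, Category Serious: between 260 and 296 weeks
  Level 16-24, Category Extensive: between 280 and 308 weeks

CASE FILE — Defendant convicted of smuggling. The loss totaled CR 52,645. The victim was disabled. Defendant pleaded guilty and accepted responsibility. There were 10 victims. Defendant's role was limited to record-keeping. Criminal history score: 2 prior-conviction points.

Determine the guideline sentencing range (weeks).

196-224 weeks

Base offense level for smuggling: 15.
S1 applies: 15 − 3 = 12.
S2 applies (level before this adjustment is 12 ≥ 10, so +3): 12 + 3 = 15.
S3 applies: 15 + 3 = 18.
S4 applies: 18 − 3 = 15.
S5 applies (level before this adjustment is 15 ≥ 7, so +3): 15 + 3 = 18.
Final offense level: 18.
Criminal history: 2 prior points → Category Minimal (0-3).
Level 18 falls in the 16-24 band.
Grid: Level 16-24 × Category Minimal = 196-224 weeks.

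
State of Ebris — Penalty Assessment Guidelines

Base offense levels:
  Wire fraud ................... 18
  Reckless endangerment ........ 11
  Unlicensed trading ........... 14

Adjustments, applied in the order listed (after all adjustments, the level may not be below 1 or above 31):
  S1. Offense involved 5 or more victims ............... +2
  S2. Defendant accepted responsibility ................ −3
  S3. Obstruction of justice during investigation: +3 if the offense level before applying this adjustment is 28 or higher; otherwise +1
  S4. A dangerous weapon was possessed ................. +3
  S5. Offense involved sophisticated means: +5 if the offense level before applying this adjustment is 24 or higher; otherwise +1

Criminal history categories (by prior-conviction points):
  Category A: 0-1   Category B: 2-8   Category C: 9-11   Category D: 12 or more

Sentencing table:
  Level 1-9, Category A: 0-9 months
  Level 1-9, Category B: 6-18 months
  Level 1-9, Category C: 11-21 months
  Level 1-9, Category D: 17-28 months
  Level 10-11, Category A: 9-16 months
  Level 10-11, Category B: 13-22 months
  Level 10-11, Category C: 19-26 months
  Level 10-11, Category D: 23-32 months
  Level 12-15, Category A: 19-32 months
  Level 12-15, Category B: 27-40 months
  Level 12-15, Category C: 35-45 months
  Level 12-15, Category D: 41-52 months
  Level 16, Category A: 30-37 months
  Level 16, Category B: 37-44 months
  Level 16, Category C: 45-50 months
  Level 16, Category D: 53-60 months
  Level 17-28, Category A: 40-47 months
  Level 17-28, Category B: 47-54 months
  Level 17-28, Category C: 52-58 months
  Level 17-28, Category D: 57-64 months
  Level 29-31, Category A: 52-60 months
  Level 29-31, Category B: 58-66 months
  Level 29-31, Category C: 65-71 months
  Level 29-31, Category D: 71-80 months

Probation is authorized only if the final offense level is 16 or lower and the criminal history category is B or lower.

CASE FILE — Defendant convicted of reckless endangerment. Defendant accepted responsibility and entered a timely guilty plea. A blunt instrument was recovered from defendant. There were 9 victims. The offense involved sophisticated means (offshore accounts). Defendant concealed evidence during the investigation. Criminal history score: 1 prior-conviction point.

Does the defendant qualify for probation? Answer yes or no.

Yes

Base offense level for reckless endangerment: 11.
S1 applies: 11 + 2 = 13.
S2 applies: 13 − 3 = 10.
S3 applies (level before this adjustment is 10 < 28, so +1): 10 + 1 = 11.
S4 applies: 11 + 3 = 14.
S5 applies (level before this adjustment is 14 < 24, so +1): 14 + 1 = 15.
Final offense level: 15.
Criminal history: 1 prior point → Category A (0-1).
Level 15 falls in the 12-15 band.
Grid: Level 12-15 × Category A = 19-32 months.
Probation check: level 15 ≤ 16 and category A ≤ B → eligible.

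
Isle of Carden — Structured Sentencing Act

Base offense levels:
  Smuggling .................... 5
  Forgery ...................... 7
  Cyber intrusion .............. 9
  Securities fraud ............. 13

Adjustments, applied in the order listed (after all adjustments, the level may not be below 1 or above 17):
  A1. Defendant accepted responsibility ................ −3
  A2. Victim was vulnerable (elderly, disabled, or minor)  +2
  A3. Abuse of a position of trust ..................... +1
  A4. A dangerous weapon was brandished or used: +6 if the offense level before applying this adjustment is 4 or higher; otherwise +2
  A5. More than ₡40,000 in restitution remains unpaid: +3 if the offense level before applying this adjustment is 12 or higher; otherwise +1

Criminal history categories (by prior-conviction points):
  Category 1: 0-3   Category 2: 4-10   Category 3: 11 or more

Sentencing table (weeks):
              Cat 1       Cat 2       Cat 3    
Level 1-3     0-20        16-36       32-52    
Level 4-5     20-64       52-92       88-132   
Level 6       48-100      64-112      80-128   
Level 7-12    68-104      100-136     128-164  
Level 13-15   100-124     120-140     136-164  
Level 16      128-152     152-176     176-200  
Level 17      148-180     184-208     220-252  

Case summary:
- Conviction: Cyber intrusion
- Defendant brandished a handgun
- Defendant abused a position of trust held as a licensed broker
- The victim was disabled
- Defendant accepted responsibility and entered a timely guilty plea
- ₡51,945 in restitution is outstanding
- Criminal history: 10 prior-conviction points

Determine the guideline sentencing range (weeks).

184-208 weeks

Base offense level for cyber intrusion: 9.
A1 applies: 9 − 3 = 6.
A2 applies: 6 + 2 = 8.
A3 applies: 8 + 1 = 9.
A4 applies (level before this adjustment is 9 ≥ 4, so +6): 9 + 6 = 15.
A5 applies (level before this adjustment is 15 ≥ 12, so +3): 15 + 3 = 18.
Level 18 exceeds the maximum of 17; capped at 17.
Final offense level: 17.
Criminal history: 10 prior points → Category 2 (4-10).
Level 17 falls in the 17 band.
Grid: Level 17 × Category 2 = 184-208 weeks.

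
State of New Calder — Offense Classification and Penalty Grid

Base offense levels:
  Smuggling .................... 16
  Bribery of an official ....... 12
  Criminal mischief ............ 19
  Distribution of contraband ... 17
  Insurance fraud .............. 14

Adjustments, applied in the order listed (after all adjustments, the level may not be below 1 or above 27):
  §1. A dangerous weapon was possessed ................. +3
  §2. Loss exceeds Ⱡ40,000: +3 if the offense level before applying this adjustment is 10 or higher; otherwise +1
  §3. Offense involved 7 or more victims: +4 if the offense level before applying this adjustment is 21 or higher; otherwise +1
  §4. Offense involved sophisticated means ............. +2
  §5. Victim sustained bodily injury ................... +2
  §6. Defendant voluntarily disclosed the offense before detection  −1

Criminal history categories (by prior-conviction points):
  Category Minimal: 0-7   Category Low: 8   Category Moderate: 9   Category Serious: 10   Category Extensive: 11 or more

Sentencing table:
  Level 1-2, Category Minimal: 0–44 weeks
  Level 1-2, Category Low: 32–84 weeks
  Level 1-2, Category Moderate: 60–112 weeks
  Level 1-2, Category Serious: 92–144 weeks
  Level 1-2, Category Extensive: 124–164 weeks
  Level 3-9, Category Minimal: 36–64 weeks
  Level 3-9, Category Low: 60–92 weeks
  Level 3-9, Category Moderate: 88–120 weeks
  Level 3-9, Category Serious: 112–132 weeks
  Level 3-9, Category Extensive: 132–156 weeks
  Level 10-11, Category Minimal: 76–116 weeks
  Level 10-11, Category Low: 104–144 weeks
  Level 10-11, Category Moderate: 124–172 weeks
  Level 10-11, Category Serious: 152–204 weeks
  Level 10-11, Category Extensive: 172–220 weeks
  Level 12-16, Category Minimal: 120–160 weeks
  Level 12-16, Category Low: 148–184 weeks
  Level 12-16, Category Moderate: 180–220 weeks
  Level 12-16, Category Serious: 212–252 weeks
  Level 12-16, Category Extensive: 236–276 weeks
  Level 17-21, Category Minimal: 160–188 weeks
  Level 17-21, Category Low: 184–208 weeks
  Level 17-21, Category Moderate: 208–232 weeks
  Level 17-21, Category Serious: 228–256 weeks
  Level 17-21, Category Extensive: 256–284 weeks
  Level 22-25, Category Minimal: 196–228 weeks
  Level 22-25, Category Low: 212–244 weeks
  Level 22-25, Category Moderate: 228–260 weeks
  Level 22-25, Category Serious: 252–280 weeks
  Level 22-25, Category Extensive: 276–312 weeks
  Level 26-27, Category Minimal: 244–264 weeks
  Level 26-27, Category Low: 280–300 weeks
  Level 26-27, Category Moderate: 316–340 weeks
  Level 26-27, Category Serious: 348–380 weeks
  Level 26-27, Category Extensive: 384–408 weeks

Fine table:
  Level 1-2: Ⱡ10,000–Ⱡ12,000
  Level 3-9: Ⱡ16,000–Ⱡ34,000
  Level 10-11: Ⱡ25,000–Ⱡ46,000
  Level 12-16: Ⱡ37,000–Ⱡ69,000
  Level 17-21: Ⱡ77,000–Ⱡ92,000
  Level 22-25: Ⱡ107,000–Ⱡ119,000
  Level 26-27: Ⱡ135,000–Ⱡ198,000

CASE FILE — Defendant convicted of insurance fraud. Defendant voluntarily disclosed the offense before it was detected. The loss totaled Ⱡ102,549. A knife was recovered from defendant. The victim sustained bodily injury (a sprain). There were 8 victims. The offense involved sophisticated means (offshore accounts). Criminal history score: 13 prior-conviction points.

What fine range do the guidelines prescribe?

Ⱡ107,000–Ⱡ119,000

Base offense level for insurance fraud: 14.
§1 applies: 14 + 3 = 17.
§2 applies (level before this adjustment is 17 ≥ 10, so +3): 17 + 3 = 20.
§3 applies (level before this adjustment is 20 < 21, so +1): 20 + 1 = 21.
§4 applies: 21 + 2 = 23.
§5 applies: 23 + 2 = 25.
§6 applies: 25 − 1 = 24.
Final offense level: 24.
Level 24 falls in the 22-25 band.
Fine table: Level 22-25 → Ⱡ107,000–Ⱡ119,000.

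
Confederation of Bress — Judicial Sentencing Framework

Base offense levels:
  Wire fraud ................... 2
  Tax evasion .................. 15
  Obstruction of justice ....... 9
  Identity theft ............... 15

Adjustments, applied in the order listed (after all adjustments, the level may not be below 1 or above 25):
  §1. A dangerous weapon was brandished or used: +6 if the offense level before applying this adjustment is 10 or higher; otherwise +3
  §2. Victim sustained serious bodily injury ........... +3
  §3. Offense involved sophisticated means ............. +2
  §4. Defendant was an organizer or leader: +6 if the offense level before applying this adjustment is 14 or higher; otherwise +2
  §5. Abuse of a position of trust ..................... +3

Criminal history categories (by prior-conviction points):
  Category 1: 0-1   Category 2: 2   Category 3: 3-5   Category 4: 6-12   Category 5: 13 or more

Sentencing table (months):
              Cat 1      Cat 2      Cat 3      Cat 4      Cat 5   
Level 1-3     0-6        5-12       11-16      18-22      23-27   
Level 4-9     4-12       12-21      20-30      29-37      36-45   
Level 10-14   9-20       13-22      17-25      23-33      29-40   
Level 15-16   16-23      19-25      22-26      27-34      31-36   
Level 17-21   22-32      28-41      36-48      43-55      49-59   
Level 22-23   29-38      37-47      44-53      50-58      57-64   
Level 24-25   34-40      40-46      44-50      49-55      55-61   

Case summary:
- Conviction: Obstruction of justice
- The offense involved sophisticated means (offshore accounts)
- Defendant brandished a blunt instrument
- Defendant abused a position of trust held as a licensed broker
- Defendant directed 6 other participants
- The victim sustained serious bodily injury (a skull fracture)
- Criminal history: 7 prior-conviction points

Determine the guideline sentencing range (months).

49-55 months

Base offense level for obstruction of justice: 9.
§1 applies (level before this adjustment is 9 < 10, so +3): 9 + 3 = 12.
§2 applies: 12 + 3 = 15.
§3 applies: 15 + 2 = 17.
§4 applies (level before this adjustment is 17 ≥ 14, so +6): 17 + 6 = 23.
§5 applies: 23 + 3 = 26.
Level 26 exceeds the maximum of 25; capped at 25.
Final offense level: 25.
Criminal history: 7 prior points → Category 4 (6-12).
Level 25 falls in the 24-25 band.
Grid: Level 24-25 × Category 4 = 49-55 months.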